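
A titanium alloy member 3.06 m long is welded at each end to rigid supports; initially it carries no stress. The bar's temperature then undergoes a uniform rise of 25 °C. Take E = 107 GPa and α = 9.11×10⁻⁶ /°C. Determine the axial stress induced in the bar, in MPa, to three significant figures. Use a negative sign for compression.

Free thermal expansion αLΔT = 9.11e-6 · 3060 · 25 = 0.6969 mm.
The walls impose strain ε = −(0.6969)/3060 = -2.2775e-04; σ = Eε = 107000 · -2.2775e-04 = -24.37 MPa.

-24.4 MPa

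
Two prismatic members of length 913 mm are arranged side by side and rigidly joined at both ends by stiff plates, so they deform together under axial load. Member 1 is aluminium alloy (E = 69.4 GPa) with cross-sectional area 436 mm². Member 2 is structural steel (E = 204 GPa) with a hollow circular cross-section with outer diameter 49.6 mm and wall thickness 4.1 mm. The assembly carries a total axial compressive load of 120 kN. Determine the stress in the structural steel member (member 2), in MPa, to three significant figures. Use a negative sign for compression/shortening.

A_2 = 586.1 mm².
Equal strain + equilibrium ⇒ each member carries load in proportion to AE: A₁E₁ = 30260000 N, A₂E₂ = 119600000 N, ΣAE = 149800000 N.
σ₂ = P·E₂/ΣAE = -120000·204000/149800000 = -163.4 MPa.

-163 MPa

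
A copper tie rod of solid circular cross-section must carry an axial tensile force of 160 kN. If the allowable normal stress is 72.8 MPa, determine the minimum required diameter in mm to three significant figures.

52.9 mm

Required area A ≥ P/σ_allow = 160000/72.8 = 2198 mm².
For a solid circular section, d ≥ √(4A/π) = 52.9 mm.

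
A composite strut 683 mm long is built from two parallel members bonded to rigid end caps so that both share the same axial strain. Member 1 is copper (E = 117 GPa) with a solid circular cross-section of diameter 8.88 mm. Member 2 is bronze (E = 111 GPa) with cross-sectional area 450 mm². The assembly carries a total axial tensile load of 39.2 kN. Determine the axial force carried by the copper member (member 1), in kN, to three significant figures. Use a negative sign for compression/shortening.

A_1 = 61.93 mm².
Equal strain + equilibrium ⇒ each member carries load in proportion to AE: A₁E₁ = 7246000 N, A₂E₂ = 49950000 N, ΣAE = 57200000 N.
F₁ = P·A₁E₁/ΣAE = 39200·7246000/57200000 = 4966 N.

4.97 kN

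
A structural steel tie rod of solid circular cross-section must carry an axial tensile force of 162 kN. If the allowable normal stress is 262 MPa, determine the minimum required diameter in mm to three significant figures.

28.1 mm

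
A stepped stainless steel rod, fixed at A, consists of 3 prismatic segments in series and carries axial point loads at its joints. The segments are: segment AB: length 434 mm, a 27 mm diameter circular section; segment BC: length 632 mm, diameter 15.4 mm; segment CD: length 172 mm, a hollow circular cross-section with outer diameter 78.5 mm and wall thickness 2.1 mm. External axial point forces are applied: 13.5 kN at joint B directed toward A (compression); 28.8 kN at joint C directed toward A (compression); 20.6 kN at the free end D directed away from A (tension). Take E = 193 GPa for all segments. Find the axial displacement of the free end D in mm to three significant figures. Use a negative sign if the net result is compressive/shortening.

-0.193 mm

Internal axial forces (sectioning from the free end, tension +): N_CD = 20.6 kN, N_BC = -8.2 kN, N_AB = -21.7 kN.
A_AB = 572.6 mm².
A_BC = 186.3 mm².
A_CD = 504 mm².
δ_AB = -21700·434/(572.6·193000) = -0.08523 mm
δ_BC = -8200·632/(186.3·193000) = -0.1442 mm
δ_CD = 20600·172/(504·193000) = 0.03642 mm
δ = Σδ_i = -0.193 mm.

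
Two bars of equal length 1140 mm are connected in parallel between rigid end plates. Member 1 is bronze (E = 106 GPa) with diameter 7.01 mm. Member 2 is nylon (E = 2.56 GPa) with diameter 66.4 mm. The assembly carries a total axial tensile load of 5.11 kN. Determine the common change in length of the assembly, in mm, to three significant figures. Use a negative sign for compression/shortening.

A_1 = 38.59 mm².
A_2 = 3463 mm².
Equal strain + equilibrium ⇒ each member carries load in proportion to AE: A₁E₁ = 4091000 N, A₂E₂ = 8865000 N, ΣAE = 12960000 N.
δ = PL/ΣAE = 5110·1140/12960000 = 0.4496 mm.

0.450 mm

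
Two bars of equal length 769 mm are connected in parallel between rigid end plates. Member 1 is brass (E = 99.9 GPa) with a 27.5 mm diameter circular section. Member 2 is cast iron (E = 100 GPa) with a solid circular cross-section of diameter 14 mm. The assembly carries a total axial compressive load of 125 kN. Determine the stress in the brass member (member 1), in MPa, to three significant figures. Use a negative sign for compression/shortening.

-167 MPa

A_1 = 594 mm².
A_2 = 153.9 mm².
Equal strain + equilibrium ⇒ each member carries load in proportion to AE: A₁E₁ = 59340000 N, A₂E₂ = 15390000 N, ΣAE = 74730000 N.
σ₁ = P·E₁/ΣAE = -125000·99900/74730000 = -167.1 MPa.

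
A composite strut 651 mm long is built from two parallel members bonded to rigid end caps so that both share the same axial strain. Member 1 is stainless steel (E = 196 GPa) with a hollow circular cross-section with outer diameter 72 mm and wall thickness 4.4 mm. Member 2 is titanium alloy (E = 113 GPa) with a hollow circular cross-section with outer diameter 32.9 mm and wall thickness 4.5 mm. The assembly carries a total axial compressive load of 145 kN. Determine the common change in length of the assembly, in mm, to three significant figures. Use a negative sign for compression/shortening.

A_1 = 934.4 mm².
A_2 = 401.5 mm².
Equal strain + equilibrium ⇒ each member carries load in proportion to AE: A₁E₁ = 183100000 N, A₂E₂ = 45370000 N, ΣAE = 228500000 N.
δ = PL/ΣAE = -145000·651/228500000 = -0.4131 mm.

-0.413 mm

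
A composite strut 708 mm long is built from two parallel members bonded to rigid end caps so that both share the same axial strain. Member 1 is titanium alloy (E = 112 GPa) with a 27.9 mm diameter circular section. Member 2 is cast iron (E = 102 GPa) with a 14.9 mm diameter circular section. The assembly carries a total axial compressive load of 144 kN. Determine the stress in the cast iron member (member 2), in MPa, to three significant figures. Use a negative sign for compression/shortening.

-170 MPa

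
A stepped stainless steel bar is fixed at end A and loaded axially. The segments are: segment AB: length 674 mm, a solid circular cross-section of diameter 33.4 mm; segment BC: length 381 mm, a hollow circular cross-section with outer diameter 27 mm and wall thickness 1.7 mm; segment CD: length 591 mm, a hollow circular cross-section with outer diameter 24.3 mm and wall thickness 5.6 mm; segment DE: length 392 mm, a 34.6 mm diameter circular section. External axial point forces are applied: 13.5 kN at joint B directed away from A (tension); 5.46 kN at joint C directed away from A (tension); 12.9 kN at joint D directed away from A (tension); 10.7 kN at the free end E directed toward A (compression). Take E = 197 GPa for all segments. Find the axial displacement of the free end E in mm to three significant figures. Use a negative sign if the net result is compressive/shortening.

0.190 mm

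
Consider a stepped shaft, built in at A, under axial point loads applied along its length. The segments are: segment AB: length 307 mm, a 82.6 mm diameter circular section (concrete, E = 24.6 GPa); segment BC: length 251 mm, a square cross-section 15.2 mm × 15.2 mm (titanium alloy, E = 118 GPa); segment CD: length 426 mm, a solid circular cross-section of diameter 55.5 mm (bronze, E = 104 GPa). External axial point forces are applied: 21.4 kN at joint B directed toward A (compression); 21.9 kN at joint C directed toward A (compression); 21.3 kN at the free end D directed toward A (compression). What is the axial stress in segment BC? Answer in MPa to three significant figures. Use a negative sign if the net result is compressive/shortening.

Internal axial forces (sectioning from the free end, tension +): N_CD = -21.3 kN, N_BC = -43.2 kN, N_AB = -64.6 kN.
A_BC = 231 mm².
σ_BC = N_BC/A_BC = -43200/231 = -187 MPa.

-187 MPa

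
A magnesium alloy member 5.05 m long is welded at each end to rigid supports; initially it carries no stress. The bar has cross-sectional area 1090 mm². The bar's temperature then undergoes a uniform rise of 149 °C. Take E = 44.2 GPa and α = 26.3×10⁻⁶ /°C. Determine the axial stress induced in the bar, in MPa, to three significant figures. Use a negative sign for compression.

Free thermal expansion αLΔT = 26.3e-6 · 5050 · 149 = 19.79 mm.
The walls impose strain ε = −(19.79)/5050 = -3.9187e-03; σ = Eε = 44200 · -3.9187e-03 = -173.2 MPa.

-173 MPa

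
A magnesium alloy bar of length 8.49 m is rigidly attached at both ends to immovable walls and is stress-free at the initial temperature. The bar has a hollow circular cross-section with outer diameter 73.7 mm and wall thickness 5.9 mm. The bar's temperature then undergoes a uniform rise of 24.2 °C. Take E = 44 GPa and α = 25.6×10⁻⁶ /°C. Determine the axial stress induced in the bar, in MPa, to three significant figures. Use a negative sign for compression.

Free thermal expansion αLΔT = 25.6e-6 · 8490 · 24.2 = 5.26 mm.
The walls impose strain ε = −(5.26)/8490 = -6.1952e-04; σ = Eε = 44000 · -6.1952e-04 = -27.26 MPa.

-27.3 MPa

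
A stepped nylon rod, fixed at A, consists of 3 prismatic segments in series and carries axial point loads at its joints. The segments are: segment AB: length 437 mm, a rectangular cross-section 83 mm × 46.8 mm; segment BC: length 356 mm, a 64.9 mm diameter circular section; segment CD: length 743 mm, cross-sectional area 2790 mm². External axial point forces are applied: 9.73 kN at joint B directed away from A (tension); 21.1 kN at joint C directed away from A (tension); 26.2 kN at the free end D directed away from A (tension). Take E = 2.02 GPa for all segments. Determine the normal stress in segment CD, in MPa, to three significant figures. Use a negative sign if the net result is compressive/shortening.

9.39 MPa

Internal axial forces (sectioning from the free end, tension +): N_CD = 26.2 kN, N_BC = 47.3 kN, N_AB = 57.03 kN.
σ_CD = N_CD/A_CD = 26200/2790 = 9.391 MPa.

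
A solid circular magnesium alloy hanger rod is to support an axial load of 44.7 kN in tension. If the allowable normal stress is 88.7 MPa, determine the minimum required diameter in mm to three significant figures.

25.3 mm

Required area A ≥ P/σ_allow = 44700/88.7 = 503.9 mm².
For a solid circular section, d ≥ √(4A/π) = 25.33 mm.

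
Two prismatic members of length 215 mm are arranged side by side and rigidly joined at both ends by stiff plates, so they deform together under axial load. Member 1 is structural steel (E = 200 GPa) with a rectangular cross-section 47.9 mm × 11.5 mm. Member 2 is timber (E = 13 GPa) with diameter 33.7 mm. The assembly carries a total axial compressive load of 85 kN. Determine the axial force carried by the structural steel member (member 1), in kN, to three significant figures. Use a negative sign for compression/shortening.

A_1 = 550.9 mm².
A_2 = 892 mm².
Equal strain + equilibrium ⇒ each member carries load in proportion to AE: A₁E₁ = 110200000 N, A₂E₂ = 11600000 N, ΣAE = 121800000 N.
F₁ = P·A₁E₁/ΣAE = -85000·110200000/121800000 = -76910 N.

-76.9 kN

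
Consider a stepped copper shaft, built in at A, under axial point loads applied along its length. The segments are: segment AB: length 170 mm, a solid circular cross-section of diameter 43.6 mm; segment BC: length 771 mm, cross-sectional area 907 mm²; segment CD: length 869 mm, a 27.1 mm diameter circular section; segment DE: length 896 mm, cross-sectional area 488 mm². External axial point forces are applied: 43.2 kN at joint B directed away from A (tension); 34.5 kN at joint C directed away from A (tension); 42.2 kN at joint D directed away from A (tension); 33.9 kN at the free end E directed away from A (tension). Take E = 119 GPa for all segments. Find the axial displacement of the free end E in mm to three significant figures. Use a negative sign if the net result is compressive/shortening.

Internal axial forces (sectioning from the free end, tension +): N_DE = 33.9 kN, N_CD = 76.1 kN, N_BC = 110.6 kN, N_AB = 153.8 kN.
A_AB = 1493 mm².
A_CD = 576.8 mm².
δ_AB = 153800·170/(1493·119000) = 0.1472 mm
δ_BC = 110600·771/(907·119000) = 0.7901 mm
δ_CD = 76100·869/(576.8·119000) = 0.9634 mm
δ_DE = 33900·896/(488·119000) = 0.523 mm
δ = Σδ_i = 2.424 mm.

2.42 mm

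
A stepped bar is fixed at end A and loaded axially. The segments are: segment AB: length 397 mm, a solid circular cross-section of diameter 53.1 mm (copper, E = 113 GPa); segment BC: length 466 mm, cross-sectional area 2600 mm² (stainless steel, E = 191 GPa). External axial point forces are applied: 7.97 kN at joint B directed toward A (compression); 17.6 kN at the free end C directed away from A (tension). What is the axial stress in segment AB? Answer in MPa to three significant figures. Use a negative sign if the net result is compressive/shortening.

Internal axial forces (sectioning from the free end, tension +): N_BC = 17.6 kN, N_AB = 9.63 kN.
A_AB = 2215 mm².
σ_AB = N_AB/A_AB = 9630/2215 = 4.349 MPa.

4.35 MPa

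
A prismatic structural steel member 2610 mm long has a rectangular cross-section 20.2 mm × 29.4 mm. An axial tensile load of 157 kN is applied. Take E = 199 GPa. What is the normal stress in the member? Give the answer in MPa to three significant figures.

264 MPa

A = 593.9 mm².
σ = N/A = 157000/593.9 = 264.4 MPa.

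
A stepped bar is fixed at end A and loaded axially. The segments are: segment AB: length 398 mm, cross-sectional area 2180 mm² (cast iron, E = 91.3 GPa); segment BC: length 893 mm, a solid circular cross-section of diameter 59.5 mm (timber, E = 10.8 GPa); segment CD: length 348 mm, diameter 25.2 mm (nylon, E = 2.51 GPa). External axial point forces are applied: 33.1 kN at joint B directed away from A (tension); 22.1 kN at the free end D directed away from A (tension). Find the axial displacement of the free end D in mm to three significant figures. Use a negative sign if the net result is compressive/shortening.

Internal axial forces (sectioning from the free end, tension +): N_CD = 22.1 kN, N_BC = 22.1 kN, N_AB = 55.2 kN.
A_BC = 2781 mm².
A_CD = 498.8 mm².
δ_AB = 55200·398/(2180·91300) = 0.1104 mm
δ_BC = 22100·893/(2781·10800) = 0.6572 mm
δ_CD = 22100·348/(498.8·2510) = 6.143 mm
δ = Σδ_i = 6.911 mm.

6.91 mm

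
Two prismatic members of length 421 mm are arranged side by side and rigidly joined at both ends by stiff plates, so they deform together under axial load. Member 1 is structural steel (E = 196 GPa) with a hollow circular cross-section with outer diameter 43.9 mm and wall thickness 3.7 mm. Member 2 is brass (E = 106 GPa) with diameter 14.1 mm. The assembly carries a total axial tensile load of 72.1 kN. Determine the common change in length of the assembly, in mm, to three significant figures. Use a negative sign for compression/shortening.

A_1 = 467.3 mm².
A_2 = 156.1 mm².
Equal strain + equilibrium ⇒ each member carries load in proportion to AE: A₁E₁ = 91590000 N, A₂E₂ = 16550000 N, ΣAE = 108100000 N.
δ = PL/ΣAE = 72100·421/108100000 = 0.2807 mm.

0.281 mm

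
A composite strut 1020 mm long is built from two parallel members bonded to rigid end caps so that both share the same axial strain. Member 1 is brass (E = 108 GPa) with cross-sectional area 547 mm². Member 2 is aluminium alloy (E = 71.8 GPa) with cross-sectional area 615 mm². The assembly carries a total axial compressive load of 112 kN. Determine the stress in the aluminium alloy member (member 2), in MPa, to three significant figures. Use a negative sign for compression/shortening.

-77.9 MPa

Equal strain + equilibrium ⇒ each member carries load in proportion to AE: A₁E₁ = 59080000 N, A₂E₂ = 44160000 N, ΣAE = 103200000 N.
σ₂ = P·E₂/ΣAE = -112000·71800/103200000 = -77.9 MPa.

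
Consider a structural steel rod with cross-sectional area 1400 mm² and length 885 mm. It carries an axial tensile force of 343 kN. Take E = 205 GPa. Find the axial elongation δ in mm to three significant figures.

1.06 mm

δ_mech = NL/(AE) = 343000·885/(1400·205000) = 1.058 mm.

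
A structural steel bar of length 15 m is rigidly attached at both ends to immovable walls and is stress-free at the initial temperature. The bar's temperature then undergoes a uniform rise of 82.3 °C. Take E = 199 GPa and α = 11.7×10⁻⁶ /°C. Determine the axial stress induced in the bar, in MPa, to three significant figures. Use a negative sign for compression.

Free thermal expansion αLΔT = 11.7e-6 · 15000 · 82.3 = 14.44 mm.
The walls impose strain ε = −(14.44)/15000 = -9.6291e-04; σ = Eε = 199000 · -9.6291e-04 = -191.6 MPa.

-192 MPa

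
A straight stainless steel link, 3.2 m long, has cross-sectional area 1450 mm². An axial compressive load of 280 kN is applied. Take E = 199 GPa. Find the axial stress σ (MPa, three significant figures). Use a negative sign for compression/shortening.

σ = N/A = -280000/1450 = -193.1 MPa.

-193 MPa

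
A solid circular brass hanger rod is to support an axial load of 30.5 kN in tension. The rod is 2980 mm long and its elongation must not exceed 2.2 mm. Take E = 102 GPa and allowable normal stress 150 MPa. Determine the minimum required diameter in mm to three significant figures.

22.7 mm

Required area A ≥ P/σ_allow = 30500/150 = 203.3 mm².
For a solid circular section, d ≥ √(4A/π) = 16.09 mm.
Elongation limit: A ≥ PL/(Eδ_allow) = 30500·2980/(102000·2.2) = 405 mm² ⇒ d ≥ 22.71 mm.
The elongation limit governs.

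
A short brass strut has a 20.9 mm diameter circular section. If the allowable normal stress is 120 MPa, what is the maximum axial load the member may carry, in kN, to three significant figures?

41.2 kN

A = 343.1 mm².
P_max = σ_allow · A = 120 · 343.1 = 41170 N = 41.17 kN.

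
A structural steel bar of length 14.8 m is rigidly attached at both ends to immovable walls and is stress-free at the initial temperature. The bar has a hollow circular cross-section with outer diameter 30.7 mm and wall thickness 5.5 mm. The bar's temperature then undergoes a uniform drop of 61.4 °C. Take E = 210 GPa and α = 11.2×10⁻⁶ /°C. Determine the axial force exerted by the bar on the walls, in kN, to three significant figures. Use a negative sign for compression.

62.9 kN

Free thermal expansion αLΔT = 11.2e-6 · 14800 · -61.4 = -10.18 mm.
The walls impose strain ε = −(-10.18)/14800 = 6.8768e-04; σ = Eε = 210000 · 6.8768e-04 = 144.4 MPa.
Wall reaction R = σ·A = 144.4·435.4 = 62880 N = 62.88 kN.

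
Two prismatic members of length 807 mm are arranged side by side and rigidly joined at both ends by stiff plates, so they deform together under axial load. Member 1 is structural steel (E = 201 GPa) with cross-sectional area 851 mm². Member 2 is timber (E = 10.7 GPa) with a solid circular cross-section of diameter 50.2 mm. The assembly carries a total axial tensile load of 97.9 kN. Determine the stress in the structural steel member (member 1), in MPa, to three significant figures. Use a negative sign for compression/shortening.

102 MPa

A_2 = 1979 mm².
Equal strain + equilibrium ⇒ each member carries load in proportion to AE: A₁E₁ = 171100000 N, A₂E₂ = 21180000 N, ΣAE = 192200000 N.
σ₁ = P·E₁/ΣAE = 97900·201000/192200000 = 102.4 MPa.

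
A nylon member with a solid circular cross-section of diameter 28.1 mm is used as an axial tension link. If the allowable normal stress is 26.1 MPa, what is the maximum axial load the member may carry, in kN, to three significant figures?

A = 620.2 mm².
P_max = σ_allow · A = 26.1 · 620.2 = 16190 N = 16.19 kN.

16.2 kN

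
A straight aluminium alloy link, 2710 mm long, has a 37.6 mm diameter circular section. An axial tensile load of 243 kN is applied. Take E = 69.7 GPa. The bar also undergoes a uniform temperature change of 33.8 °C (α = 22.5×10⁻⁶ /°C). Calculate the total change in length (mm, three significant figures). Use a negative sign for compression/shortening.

10.6 mm

A = 1110 mm².
δ_mech = NL/(AE) = 243000·2710/(1110·69700) = 8.509 mm.
δ_thermal = αLΔT = 22.5e-6·2710·33.8 = 2.061 mm.
δ = δ_mech + δ_thermal = 10.57 mm.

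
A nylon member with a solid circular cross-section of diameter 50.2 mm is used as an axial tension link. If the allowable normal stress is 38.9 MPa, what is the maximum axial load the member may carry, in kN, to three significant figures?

A = 1979 mm².
P_max = σ_allow · A = 38.9 · 1979 = 76990 N = 76.99 kN.

77.0 kN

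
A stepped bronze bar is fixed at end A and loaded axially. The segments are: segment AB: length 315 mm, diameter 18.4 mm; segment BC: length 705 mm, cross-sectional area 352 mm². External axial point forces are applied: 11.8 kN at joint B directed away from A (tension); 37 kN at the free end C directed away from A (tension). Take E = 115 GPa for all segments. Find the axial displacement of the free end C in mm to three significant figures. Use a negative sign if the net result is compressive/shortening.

Internal axial forces (sectioning from the free end, tension +): N_BC = 37 kN, N_AB = 48.8 kN.
A_AB = 265.9 mm².
δ_AB = 48800·315/(265.9·115000) = 0.5027 mm
δ_BC = 37000·705/(352·115000) = 0.6444 mm
δ = Σδ_i = 1.147 mm.

1.15 mm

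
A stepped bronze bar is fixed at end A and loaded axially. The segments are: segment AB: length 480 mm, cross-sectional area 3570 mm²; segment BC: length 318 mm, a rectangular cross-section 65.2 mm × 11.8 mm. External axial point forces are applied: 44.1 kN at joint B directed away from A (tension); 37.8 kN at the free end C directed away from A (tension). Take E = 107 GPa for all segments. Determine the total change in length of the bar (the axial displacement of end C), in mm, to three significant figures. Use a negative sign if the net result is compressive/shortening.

0.249 mm

Internal axial forces (sectioning from the free end, tension +): N_BC = 37.8 kN, N_AB = 81.9 kN.
A_BC = 769.4 mm².
δ_AB = 81900·480/(3570·107000) = 0.1029 mm
δ_BC = 37800·318/(769.4·107000) = 0.146 mm
δ = Σδ_i = 0.2489 mm.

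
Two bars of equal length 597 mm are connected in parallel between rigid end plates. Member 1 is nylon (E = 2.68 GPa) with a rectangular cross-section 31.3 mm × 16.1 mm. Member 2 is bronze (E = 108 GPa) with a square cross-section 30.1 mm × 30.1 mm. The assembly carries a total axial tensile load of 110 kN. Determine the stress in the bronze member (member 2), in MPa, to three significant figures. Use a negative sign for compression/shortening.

120 MPa

A_1 = 503.9 mm².
A_2 = 906 mm².
Equal strain + equilibrium ⇒ each member carries load in proportion to AE: A₁E₁ = 1351000 N, A₂E₂ = 97850000 N, ΣAE = 99200000 N.
σ₂ = P·E₂/ΣAE = 110000·108000/99200000 = 119.8 MPa.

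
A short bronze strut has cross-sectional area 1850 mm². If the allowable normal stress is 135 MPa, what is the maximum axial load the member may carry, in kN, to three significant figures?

250 kN

P_max = σ_allow · A = 135 · 1850 = 249800 N = 249.8 kN.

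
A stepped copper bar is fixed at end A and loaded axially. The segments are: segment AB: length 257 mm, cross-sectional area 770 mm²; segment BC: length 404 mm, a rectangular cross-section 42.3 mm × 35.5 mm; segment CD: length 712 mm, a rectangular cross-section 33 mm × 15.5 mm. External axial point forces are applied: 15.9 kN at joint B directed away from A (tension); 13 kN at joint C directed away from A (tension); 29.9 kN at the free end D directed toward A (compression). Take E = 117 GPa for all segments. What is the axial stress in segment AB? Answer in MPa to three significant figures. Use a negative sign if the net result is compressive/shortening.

-1.30 MPa

Internal axial forces (sectioning from the free end, tension +): N_CD = -29.9 kN, N_BC = -16.9 kN, N_AB = -1 kN.
σ_AB = N_AB/A_AB = -1000/770 = -1.299 MPa.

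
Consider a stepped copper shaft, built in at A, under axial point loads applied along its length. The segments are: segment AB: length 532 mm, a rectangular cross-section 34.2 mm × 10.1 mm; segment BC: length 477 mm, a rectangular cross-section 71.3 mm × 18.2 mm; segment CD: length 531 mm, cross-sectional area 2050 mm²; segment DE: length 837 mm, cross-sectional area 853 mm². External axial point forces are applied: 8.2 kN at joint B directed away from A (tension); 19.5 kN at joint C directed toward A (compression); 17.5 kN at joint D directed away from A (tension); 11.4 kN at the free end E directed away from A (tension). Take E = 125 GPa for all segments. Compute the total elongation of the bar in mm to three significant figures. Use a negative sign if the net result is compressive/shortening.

0.394 mm

Internal axial forces (sectioning from the free end, tension +): N_DE = 11.4 kN, N_CD = 28.9 kN, N_BC = 9.4 kN, N_AB = 17.6 kN.
A_AB = 345.4 mm².
A_BC = 1298 mm².
δ_AB = 17600·532/(345.4·125000) = 0.2169 mm
δ_BC = 9400·477/(1298·125000) = 0.02764 mm
δ_CD = 28900·531/(2050·125000) = 0.05989 mm
δ_DE = 11400·837/(853·125000) = 0.08949 mm
δ = Σδ_i = 0.3939 mm.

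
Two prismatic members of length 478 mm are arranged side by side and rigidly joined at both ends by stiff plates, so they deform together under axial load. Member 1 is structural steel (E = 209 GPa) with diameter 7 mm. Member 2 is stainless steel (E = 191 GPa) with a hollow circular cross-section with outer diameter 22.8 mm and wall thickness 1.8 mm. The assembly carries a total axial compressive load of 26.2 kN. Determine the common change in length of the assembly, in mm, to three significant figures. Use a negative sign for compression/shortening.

A_1 = 38.48 mm².
A_2 = 118.8 mm².
Equal strain + equilibrium ⇒ each member carries load in proportion to AE: A₁E₁ = 8043000 N, A₂E₂ = 22680000 N, ΣAE = 30720000 N.
δ = PL/ΣAE = -26200·478/30720000 = -0.4076 mm.

-0.408 mm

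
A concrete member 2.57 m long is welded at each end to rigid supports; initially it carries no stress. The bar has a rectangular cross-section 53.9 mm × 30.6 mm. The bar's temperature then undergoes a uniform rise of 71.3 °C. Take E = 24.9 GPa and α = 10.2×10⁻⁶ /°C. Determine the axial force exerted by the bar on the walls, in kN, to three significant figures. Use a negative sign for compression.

-29.9 kN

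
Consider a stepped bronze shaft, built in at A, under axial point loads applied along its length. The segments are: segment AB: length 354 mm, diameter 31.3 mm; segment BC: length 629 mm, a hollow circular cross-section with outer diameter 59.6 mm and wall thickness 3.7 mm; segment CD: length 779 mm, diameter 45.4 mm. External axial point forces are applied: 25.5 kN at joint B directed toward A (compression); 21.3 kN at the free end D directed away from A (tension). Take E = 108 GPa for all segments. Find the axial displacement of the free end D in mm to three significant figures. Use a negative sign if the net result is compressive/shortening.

Internal axial forces (sectioning from the free end, tension +): N_CD = 21.3 kN, N_BC = 21.3 kN, N_AB = -4.2 kN.
A_AB = 769.4 mm².
A_BC = 649.8 mm².
A_CD = 1619 mm².
δ_AB = -4200·354/(769.4·108000) = -0.01789 mm
δ_BC = 21300·629/(649.8·108000) = 0.1909 mm
δ_CD = 21300·779/(1619·108000) = 0.09491 mm
δ = Σδ_i = 0.2679 mm.

0.268 mm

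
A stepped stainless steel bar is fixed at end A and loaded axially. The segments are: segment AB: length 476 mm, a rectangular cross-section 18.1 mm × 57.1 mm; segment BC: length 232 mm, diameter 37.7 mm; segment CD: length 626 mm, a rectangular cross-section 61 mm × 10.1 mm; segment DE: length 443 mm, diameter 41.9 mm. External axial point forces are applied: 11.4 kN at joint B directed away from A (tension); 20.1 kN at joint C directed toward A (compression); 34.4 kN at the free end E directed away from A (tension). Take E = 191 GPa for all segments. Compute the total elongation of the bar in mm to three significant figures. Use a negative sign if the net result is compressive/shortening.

Internal axial forces (sectioning from the free end, tension +): N_DE = 34.4 kN, N_CD = 34.4 kN, N_BC = 14.3 kN, N_AB = 25.7 kN.
A_AB = 1034 mm².
A_BC = 1116 mm².
A_CD = 616.1 mm².
A_DE = 1379 mm².
δ_AB = 25700·476/(1034·191000) = 0.06197 mm
δ_BC = 14300·232/(1116·191000) = 0.01556 mm
δ_CD = 34400·626/(616.1·191000) = 0.183 mm
δ_DE = 34400·443/(1379·191000) = 0.05786 mm
δ = Σδ_i = 0.3184 mm.

0.318 mm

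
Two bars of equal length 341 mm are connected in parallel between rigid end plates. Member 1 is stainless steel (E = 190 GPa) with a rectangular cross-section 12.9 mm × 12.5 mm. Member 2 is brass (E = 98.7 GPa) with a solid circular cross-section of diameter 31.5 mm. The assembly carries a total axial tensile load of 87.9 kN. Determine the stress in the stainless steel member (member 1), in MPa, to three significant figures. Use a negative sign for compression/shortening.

155 MPa

A_1 = 161.2 mm².
A_2 = 779.3 mm².
Equal strain + equilibrium ⇒ each member carries load in proportion to AE: A₁E₁ = 30640000 N, A₂E₂ = 76920000 N, ΣAE = 107600000 N.
σ₁ = P·E₁/ΣAE = 87900·190000/107600000 = 155.3 MPa.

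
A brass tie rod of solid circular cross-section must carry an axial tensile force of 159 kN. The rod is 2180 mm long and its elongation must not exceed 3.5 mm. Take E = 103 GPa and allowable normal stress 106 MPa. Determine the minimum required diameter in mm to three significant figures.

Required area A ≥ P/σ_allow = 159000/106 = 1500 mm².
For a solid circular section, d ≥ √(4A/π) = 43.7 mm.
Elongation limit: A ≥ PL/(Eδ_allow) = 159000·2180/(103000·3.5) = 961.5 mm² ⇒ d ≥ 34.99 mm.
The stress limit governs.

43.7 mm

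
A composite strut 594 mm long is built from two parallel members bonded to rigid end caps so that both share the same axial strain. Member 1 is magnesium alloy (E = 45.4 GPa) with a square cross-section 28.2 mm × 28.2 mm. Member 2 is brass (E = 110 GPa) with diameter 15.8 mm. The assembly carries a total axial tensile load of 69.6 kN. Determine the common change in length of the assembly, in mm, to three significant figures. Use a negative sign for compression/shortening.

0.717 mm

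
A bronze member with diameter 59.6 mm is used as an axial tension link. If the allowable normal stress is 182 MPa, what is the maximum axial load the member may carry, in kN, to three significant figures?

508 kN

A = 2790 mm².
P_max = σ_allow · A = 182 · 2790 = 507800 N = 507.8 kN.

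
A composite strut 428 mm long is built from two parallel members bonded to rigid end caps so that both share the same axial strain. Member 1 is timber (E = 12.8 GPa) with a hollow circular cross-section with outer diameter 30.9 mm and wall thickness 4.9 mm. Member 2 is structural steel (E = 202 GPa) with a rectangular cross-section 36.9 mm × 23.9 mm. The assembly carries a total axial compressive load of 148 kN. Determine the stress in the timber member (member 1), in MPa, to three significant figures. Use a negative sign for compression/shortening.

A_1 = 400.2 mm².
A_2 = 881.9 mm².
Equal strain + equilibrium ⇒ each member carries load in proportion to AE: A₁E₁ = 5123000 N, A₂E₂ = 178100000 N, ΣAE = 183300000 N.
σ₁ = P·E₁/ΣAE = -148000·12800/183300000 = -10.34 MPa.

-10.3 MPa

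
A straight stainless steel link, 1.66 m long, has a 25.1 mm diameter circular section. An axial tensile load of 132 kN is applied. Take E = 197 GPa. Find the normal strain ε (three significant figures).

0.00135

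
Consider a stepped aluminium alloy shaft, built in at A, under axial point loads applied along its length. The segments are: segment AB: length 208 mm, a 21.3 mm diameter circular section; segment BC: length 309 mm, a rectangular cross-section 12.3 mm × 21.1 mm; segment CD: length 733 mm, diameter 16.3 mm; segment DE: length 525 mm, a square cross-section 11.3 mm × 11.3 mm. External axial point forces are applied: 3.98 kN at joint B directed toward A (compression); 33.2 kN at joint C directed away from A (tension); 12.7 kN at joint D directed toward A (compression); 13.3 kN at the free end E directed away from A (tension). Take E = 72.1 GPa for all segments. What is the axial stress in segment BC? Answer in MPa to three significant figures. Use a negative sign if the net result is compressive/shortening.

Internal axial forces (sectioning from the free end, tension +): N_DE = 13.3 kN, N_CD = 0.6 kN, N_BC = 33.8 kN, N_AB = 29.82 kN.
A_BC = 259.5 mm².
σ_BC = N_BC/A_BC = 33800/259.5 = 130.2 MPa.

130 MPa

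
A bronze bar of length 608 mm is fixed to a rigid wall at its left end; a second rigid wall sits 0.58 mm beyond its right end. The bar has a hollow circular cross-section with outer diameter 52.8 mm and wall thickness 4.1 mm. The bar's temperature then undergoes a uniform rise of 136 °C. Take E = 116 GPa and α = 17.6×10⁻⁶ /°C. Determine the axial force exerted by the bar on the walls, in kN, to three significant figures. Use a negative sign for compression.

-105 kN

Free thermal expansion αLΔT = 17.6e-6 · 608 · 136 = 1.455 mm.
The walls engage after the gap closes; constrained expansion = 1.455 − 0.58 = 0.8753 mm.
The walls impose strain ε = −(0.8753)/608 = -1.4397e-03; σ = Eε = 116000 · -1.4397e-03 = -167 MPa.
Wall reaction R = σ·A = -167·627.3 = -104800 N = -104.8 kN.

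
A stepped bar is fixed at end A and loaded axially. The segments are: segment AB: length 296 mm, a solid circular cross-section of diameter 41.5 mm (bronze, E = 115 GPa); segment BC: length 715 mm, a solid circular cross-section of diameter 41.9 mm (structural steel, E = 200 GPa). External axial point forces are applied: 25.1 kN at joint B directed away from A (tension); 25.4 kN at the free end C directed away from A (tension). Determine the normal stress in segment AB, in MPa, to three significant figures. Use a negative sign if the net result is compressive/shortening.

37.3 MPa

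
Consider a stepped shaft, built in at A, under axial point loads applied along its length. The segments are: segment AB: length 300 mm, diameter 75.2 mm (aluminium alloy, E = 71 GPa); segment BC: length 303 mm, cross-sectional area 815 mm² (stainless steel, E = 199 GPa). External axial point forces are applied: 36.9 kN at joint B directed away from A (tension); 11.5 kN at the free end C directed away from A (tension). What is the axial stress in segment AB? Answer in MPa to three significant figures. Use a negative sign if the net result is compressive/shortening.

Internal axial forces (sectioning from the free end, tension +): N_BC = 11.5 kN, N_AB = 48.4 kN.
A_AB = 4441 mm².
σ_AB = N_AB/A_AB = 48400/4441 = 10.9 MPa.

10.9 MPa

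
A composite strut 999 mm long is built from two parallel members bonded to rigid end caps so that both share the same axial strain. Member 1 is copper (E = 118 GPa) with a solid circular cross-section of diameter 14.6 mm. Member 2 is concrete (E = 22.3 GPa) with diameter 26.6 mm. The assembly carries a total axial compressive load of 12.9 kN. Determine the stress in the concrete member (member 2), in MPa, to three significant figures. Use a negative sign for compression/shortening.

-8.95 MPa

A_1 = 167.4 mm².
A_2 = 555.7 mm².
Equal strain + equilibrium ⇒ each member carries load in proportion to AE: A₁E₁ = 19760000 N, A₂E₂ = 12390000 N, ΣAE = 32150000 N.
σ₂ = P·E₂/ΣAE = -12900·22300/32150000 = -8.948 MPa.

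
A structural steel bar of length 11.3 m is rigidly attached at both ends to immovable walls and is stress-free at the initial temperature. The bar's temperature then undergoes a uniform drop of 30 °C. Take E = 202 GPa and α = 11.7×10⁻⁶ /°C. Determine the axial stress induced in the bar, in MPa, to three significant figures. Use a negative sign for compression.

70.9 MPa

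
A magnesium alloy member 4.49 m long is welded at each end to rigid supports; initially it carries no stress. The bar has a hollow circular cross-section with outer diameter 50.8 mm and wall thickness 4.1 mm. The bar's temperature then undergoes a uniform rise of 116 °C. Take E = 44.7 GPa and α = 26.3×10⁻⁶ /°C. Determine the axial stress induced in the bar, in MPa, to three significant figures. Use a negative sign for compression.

Free thermal expansion αLΔT = 26.3e-6 · 4490 · 116 = 13.7 mm.
The walls impose strain ε = −(13.7)/4490 = -3.0508e-03; σ = Eε = 44700 · -3.0508e-03 = -136.4 MPa.

-136 MPa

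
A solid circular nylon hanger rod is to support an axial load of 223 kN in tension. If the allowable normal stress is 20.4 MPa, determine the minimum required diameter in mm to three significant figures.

118 mm

Required area A ≥ P/σ_allow = 223000/20.4 = 10930 mm².
For a solid circular section, d ≥ √(4A/π) = 118 mm.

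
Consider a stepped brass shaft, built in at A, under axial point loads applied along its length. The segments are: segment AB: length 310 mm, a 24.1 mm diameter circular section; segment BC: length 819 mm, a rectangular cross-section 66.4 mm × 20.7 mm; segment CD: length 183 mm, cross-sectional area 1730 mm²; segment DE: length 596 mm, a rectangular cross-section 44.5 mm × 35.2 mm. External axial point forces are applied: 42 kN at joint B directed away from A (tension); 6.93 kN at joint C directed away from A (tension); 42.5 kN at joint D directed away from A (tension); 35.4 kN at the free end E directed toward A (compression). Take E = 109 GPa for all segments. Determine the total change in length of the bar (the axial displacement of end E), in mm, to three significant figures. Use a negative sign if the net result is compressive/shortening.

0.309 mm

Internal axial forces (sectioning from the free end, tension +): N_DE = -35.4 kN, N_CD = 7.1 kN, N_BC = 14.03 kN, N_AB = 56.03 kN.
A_AB = 456.2 mm².
A_BC = 1374 mm².
A_DE = 1566 mm².
δ_AB = 56030·310/(456.2·109000) = 0.3493 mm
δ_BC = 14030·819/(1374·109000) = 0.0767 mm
δ_CD = 7100·183/(1730·109000) = 0.00689 mm
δ_DE = -35400·596/(1566·109000) = -0.1236 mm
δ = Σδ_i = 0.3093 mm.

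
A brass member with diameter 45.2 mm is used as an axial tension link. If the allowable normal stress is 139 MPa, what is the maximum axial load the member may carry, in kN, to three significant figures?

223 kN

A = 1605 mm².
P_max = σ_allow · A = 139 · 1605 = 223000 N = 223 kN.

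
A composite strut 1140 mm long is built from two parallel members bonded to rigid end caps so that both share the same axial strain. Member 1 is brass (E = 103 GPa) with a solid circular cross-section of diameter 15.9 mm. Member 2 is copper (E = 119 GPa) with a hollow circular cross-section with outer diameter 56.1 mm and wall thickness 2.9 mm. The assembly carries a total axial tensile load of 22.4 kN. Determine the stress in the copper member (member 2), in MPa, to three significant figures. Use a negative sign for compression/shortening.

A_1 = 198.6 mm².
A_2 = 484.7 mm².
Equal strain + equilibrium ⇒ each member carries load in proportion to AE: A₁E₁ = 20450000 N, A₂E₂ = 57680000 N, ΣAE = 78130000 N.
σ₂ = P·E₂/ΣAE = 22400·119000/78130000 = 34.12 MPa.

34.1 MPa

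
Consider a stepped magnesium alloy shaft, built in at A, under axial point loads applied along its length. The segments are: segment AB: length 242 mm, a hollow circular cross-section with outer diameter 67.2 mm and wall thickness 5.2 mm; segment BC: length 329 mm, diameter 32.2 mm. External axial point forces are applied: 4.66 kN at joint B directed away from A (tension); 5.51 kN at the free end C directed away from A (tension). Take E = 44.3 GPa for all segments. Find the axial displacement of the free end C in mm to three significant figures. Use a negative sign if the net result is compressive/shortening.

0.105 mm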